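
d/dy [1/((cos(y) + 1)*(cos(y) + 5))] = 2*(cos(y) + 3)*sin(y)/((cos(y) + 1)^2*(cos(y) + 5)^2)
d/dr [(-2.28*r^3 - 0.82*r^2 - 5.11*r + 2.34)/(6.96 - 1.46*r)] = (6.6576*r^3 - 46.4092*r^2 - 11.4144*r - 32.1492)/(2.1316*r^2 - 20.3232*r + 48.4416)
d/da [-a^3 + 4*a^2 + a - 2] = -3*a^2 + 8*a + 1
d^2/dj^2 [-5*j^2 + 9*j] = -10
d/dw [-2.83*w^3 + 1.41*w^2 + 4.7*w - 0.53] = -8.49*w^2 + 2.82*w + 4.7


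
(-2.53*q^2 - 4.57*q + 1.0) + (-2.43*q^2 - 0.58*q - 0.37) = -4.96*q^2 - 5.15*q + 0.63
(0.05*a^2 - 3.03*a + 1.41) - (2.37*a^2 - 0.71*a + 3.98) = -2.32*a^2 - 2.32*a - 2.57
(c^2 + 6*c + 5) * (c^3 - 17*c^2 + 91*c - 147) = c^5 - 11*c^4 - 6*c^3 + 314*c^2 - 427*c - 735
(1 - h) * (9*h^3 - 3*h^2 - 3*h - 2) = -9*h^4 + 12*h^3 - h - 2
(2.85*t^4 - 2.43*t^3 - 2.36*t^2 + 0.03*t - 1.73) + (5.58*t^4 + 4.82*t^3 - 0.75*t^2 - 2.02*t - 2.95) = 8.43*t^4 + 2.39*t^3 - 3.11*t^2 - 1.99*t - 4.68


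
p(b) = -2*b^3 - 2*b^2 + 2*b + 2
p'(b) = -6*b^2 - 4*b + 2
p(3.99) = -148.90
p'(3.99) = -109.48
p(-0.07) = 1.85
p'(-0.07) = 2.25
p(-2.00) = 6.00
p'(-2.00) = -14.00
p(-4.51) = 135.77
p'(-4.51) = -102.00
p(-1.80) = 3.58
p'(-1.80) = -10.24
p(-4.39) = 123.88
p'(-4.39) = -96.07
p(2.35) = -30.30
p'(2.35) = -40.54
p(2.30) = -28.31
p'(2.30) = -38.94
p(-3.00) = 32.00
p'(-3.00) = -40.00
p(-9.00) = 1280.00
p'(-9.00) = -448.00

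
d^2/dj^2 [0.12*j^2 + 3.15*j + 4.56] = 0.240000000000000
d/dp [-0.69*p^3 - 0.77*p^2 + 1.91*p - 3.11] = -2.07*p^2 - 1.54*p + 1.91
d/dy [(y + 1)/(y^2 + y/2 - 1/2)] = -4/(4*y^2 - 4*y + 1)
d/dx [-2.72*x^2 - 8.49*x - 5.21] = -5.44*x - 8.49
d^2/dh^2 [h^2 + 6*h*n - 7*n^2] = 2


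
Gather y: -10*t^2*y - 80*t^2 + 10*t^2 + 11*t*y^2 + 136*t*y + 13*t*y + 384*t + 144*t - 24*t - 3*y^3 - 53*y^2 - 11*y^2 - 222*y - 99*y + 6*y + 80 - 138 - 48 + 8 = -70*t^2 + 504*t - 3*y^3 + y^2*(11*t - 64) + y*(-10*t^2 + 149*t - 315) - 98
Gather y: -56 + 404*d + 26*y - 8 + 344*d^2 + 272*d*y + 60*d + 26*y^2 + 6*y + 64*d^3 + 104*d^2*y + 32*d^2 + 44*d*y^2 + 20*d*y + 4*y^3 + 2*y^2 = 64*d^3 + 376*d^2 + 464*d + 4*y^3 + y^2*(44*d + 28) + y*(104*d^2 + 292*d + 32) - 64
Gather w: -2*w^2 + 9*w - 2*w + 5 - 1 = -2*w^2 + 7*w + 4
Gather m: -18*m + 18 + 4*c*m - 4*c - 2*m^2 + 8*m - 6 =-4*c - 2*m^2 + m*(4*c - 10) + 12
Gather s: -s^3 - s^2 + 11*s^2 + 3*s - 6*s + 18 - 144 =-s^3 + 10*s^2 - 3*s - 126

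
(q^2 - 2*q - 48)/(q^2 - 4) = (q^2 - 2*q - 48)/(q^2 - 4)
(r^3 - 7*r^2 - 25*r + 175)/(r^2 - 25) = r - 7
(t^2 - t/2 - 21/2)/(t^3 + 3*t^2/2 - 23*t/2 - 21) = 1/(t + 2)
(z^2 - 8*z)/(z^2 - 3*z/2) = 2*(z - 8)/(2*z - 3)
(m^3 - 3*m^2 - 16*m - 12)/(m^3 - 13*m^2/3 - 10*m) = 3*(m^2 + 3*m + 2)/(m*(3*m + 5))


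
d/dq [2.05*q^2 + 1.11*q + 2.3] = 4.1*q + 1.11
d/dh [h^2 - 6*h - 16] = 2*h - 6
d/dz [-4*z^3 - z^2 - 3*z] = -12*z^2 - 2*z - 3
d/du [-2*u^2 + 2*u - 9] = 2 - 4*u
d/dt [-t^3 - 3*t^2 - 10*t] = -3*t^2 - 6*t - 10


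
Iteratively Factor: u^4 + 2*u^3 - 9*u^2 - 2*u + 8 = (u - 2)*(u^3 + 4*u^2 - u - 4) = (u - 2)*(u + 4)*(u^2 - 1) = (u - 2)*(u + 1)*(u + 4)*(u - 1)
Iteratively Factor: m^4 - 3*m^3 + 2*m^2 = (m - 1)*(m^3 - 2*m^2) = (m - 2)*(m - 1)*(m^2) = m*(m - 2)*(m - 1)*(m)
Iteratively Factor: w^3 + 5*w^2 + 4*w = (w)*(w^2 + 5*w + 4) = w*(w + 4)*(w + 1)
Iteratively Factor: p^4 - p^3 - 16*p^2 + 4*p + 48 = (p - 4)*(p^3 + 3*p^2 - 4*p - 12) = (p - 4)*(p + 3)*(p^2 - 4) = (p - 4)*(p - 2)*(p + 3)*(p + 2)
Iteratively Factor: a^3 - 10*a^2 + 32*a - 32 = (a - 2)*(a^2 - 8*a + 16) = (a - 4)*(a - 2)*(a - 4)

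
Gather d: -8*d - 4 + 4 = -8*d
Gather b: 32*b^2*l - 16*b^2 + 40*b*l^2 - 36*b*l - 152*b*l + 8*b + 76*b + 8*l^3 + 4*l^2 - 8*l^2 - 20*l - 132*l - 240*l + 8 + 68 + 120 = b^2*(32*l - 16) + b*(40*l^2 - 188*l + 84) + 8*l^3 - 4*l^2 - 392*l + 196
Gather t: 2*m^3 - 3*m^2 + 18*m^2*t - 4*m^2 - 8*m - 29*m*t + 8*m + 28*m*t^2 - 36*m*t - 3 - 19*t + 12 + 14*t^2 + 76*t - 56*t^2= 2*m^3 - 7*m^2 + t^2*(28*m - 42) + t*(18*m^2 - 65*m + 57) + 9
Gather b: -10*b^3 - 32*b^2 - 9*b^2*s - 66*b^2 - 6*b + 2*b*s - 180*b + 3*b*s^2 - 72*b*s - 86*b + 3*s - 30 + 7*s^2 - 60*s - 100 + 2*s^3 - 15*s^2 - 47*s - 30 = -10*b^3 + b^2*(-9*s - 98) + b*(3*s^2 - 70*s - 272) + 2*s^3 - 8*s^2 - 104*s - 160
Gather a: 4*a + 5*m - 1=4*a + 5*m - 1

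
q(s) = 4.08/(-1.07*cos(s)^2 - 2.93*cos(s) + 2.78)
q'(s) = 4.08*(-2.14*sin(s)*cos(s) - 2.93*sin(s))/(-1.07*cos(s)^2 - 2.93*cos(s) + 2.78)^2 = -(8.7312*cos(s) + 11.9544)*sin(s)/(1.07*cos(s)^2 + 2.93*cos(s) - 2.78)^2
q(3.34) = 0.88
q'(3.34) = 0.03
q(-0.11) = -3.43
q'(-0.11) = 1.60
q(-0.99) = 4.80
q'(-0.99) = 19.37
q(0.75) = 64.45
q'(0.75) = -3119.73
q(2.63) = 0.90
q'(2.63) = -0.10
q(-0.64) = -15.78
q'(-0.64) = 169.38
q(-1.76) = 1.24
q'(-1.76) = 0.93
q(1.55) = 1.50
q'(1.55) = -1.64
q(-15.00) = 0.93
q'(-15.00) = 0.18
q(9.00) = 0.89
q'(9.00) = -0.08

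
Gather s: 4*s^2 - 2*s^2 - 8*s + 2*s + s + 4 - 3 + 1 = 2*s^2 - 5*s + 2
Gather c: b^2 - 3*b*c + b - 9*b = b^2 - 3*b*c - 8*b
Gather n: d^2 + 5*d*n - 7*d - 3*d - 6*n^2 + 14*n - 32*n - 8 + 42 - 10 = d^2 - 10*d - 6*n^2 + n*(5*d - 18) + 24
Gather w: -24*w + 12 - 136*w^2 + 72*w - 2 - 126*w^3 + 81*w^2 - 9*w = -126*w^3 - 55*w^2 + 39*w + 10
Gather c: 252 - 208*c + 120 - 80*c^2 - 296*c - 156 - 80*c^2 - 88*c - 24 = -160*c^2 - 592*c + 192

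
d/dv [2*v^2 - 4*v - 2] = 4*v - 4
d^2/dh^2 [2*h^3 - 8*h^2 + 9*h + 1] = 12*h - 16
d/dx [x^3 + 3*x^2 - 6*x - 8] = 3*x^2 + 6*x - 6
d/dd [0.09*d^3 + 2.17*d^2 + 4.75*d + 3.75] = 0.27*d^2 + 4.34*d + 4.75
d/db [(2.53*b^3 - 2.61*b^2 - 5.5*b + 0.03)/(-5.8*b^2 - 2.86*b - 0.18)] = (-14.674*b^4 - 14.4716*b^3 - 25.8016*b^2 + 1.2876*b + 1.0758)/(33.64*b^4 + 33.176*b^3 + 10.2676*b^2 + 1.0296*b + 0.0324)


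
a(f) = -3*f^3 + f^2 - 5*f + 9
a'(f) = -9*f^2 + 2*f - 5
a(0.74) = 4.63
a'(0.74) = -8.45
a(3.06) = -82.89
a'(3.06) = -83.15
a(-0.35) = 11.00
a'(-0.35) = -6.80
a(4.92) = -348.68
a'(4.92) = -213.02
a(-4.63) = 351.35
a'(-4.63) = -207.19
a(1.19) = -0.59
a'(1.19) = -15.36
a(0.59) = 5.78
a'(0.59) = -6.95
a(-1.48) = 28.32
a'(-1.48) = -27.67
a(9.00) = -2142.00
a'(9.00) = -716.00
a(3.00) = -78.00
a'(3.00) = -80.00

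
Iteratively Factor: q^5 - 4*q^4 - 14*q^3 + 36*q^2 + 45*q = (q)*(q^4 - 4*q^3 - 14*q^2 + 36*q + 45) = q*(q + 1)*(q^3 - 5*q^2 - 9*q + 45) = q*(q + 1)*(q + 3)*(q^2 - 8*q + 15) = q*(q - 3)*(q + 1)*(q + 3)*(q - 5)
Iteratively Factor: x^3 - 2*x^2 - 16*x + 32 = (x - 4)*(x^2 + 2*x - 8) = (x - 4)*(x - 2)*(x + 4)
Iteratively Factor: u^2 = (u)*(u)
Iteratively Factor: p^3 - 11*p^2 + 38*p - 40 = (p - 5)*(p^2 - 6*p + 8) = (p - 5)*(p - 4)*(p - 2)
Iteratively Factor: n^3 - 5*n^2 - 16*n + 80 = (n - 4)*(n^2 - n - 20) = (n - 5)*(n - 4)*(n + 4)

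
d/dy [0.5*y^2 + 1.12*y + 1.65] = 1.0*y + 1.12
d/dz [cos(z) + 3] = -sin(z)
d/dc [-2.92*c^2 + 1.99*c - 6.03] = 1.99 - 5.84*c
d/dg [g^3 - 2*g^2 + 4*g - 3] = 3*g^2 - 4*g + 4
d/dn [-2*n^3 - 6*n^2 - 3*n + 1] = -6*n^2 - 12*n - 3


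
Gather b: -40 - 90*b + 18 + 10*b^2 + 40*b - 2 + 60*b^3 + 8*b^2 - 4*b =60*b^3 + 18*b^2 - 54*b - 24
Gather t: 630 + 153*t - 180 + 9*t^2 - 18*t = 9*t^2 + 135*t + 450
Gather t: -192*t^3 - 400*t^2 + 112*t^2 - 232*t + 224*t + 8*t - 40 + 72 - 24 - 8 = -192*t^3 - 288*t^2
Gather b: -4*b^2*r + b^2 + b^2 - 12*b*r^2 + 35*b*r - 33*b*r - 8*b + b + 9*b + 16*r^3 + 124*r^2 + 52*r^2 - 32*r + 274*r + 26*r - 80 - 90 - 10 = b^2*(2 - 4*r) + b*(-12*r^2 + 2*r + 2) + 16*r^3 + 176*r^2 + 268*r - 180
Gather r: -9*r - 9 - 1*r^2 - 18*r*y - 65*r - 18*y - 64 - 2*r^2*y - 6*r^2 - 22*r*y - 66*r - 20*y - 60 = r^2*(-2*y - 7) + r*(-40*y - 140) - 38*y - 133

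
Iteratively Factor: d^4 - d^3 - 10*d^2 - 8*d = (d + 2)*(d^3 - 3*d^2 - 4*d) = (d + 1)*(d + 2)*(d^2 - 4*d) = (d - 4)*(d + 1)*(d + 2)*(d)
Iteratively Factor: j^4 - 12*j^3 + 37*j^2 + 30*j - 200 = (j + 2)*(j^3 - 14*j^2 + 65*j - 100) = (j - 4)*(j + 2)*(j^2 - 10*j + 25) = (j - 5)*(j - 4)*(j + 2)*(j - 5)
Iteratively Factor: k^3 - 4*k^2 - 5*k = (k - 5)*(k^2 + k) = k*(k - 5)*(k + 1)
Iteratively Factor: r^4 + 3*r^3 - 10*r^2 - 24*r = (r)*(r^3 + 3*r^2 - 10*r - 24) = r*(r - 3)*(r^2 + 6*r + 8) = r*(r - 3)*(r + 2)*(r + 4)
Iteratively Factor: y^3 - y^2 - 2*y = (y - 2)*(y^2 + y) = y*(y - 2)*(y + 1)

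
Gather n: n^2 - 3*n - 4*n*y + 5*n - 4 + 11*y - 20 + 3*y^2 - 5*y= n^2 + n*(2 - 4*y) + 3*y^2 + 6*y - 24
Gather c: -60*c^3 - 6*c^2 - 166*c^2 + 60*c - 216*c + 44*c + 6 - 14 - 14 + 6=-60*c^3 - 172*c^2 - 112*c - 16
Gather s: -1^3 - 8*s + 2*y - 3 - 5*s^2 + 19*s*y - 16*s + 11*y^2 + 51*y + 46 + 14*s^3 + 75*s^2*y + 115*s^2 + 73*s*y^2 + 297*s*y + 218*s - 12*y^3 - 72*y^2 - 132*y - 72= 14*s^3 + s^2*(75*y + 110) + s*(73*y^2 + 316*y + 194) - 12*y^3 - 61*y^2 - 79*y - 30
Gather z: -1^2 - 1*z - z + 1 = -2*z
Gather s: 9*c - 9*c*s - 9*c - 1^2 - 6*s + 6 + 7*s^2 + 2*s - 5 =7*s^2 + s*(-9*c - 4)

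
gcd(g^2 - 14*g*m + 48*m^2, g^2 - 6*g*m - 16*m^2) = g - 8*m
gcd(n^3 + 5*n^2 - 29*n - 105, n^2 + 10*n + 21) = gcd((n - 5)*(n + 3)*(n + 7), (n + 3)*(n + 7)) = n^2 + 10*n + 21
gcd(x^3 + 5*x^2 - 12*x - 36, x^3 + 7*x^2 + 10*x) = x + 2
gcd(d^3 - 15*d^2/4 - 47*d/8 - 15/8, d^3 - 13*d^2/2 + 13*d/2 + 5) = d^2 - 9*d/2 - 5/2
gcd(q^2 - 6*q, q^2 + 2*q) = q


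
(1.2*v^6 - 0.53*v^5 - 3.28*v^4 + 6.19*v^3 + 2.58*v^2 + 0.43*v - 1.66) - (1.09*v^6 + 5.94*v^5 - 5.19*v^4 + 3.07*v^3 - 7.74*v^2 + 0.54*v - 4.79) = 0.11*v^6 - 6.47*v^5 + 1.91*v^4 + 3.12*v^3 + 10.32*v^2 - 0.11*v + 3.13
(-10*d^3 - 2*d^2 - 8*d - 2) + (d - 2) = -10*d^3 - 2*d^2 - 7*d - 4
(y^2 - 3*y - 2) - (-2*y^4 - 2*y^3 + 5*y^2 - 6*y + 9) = 2*y^4 + 2*y^3 - 4*y^2 + 3*y - 11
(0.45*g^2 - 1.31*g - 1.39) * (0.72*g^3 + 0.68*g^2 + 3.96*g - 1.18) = 0.324*g^5 - 0.6372*g^4 - 0.1096*g^3 - 6.6638*g^2 - 3.9586*g + 1.6402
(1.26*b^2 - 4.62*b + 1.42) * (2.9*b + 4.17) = 3.654*b^3 - 8.1438*b^2 - 15.1474*b + 5.9214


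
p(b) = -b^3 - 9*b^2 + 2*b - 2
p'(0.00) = 2.00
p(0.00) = -2.00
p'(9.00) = -403.00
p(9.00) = -1442.00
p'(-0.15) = 4.63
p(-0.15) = -2.50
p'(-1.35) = 20.83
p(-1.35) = -18.64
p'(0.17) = -1.15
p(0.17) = -1.93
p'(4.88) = -157.28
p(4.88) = -322.78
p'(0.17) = -1.15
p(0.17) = -1.93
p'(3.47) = -96.58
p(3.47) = -145.21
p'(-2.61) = 28.54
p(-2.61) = -50.75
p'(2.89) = -75.08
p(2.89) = -95.53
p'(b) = -3*b^2 - 18*b + 2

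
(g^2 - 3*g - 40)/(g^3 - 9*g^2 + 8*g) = (g + 5)/(g*(g - 1))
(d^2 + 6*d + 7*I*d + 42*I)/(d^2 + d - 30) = (d + 7*I)/(d - 5)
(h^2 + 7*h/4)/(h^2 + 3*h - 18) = h*(4*h + 7)/(4*(h^2 + 3*h - 18))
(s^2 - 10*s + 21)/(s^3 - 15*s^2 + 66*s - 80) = (s^2 - 10*s + 21)/(s^3 - 15*s^2 + 66*s - 80)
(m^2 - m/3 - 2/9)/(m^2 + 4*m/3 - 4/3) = (m + 1/3)/(m + 2)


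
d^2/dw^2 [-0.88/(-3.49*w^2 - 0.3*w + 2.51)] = (-21.436976*w^2 - 1.84272*w + 0.88*(6.98*w + 0.3)*(13.96*w + 0.6) + 15.417424)/(3.49*w^2 + 0.3*w - 2.51)^3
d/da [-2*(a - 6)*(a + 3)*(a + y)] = -6*a^2 - 4*a*y + 12*a + 6*y + 36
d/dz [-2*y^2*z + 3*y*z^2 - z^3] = -2*y^2 + 6*y*z - 3*z^2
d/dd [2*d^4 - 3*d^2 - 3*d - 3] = 8*d^3 - 6*d - 3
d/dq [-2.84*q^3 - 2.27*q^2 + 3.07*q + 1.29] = -8.52*q^2 - 4.54*q + 3.07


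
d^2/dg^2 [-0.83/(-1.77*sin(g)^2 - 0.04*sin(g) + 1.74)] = (-10.401228*sin(g)^4 - 0.176292*sin(g)^3 + 5.375578*sin(g)^2 + 0.294816*sin(g) + 5.115124)/(1.77*sin(g)^2 + 0.04*sin(g) - 1.74)^3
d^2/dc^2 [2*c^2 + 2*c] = 4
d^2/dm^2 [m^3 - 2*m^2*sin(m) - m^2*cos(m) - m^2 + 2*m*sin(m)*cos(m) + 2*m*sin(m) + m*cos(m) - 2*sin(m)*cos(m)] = 2*m^2*sin(m) + m^2*cos(m) + 2*m*sin(m) - 4*m*sin(2*m) - 9*m*cos(m) + 6*m - 6*sin(m) + 4*sqrt(2)*sin(2*m + pi/4) + 2*cos(m) - 2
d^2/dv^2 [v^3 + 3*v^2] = 6*v + 6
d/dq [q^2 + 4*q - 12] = 2*q + 4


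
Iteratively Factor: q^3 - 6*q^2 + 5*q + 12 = (q - 3)*(q^2 - 3*q - 4) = (q - 4)*(q - 3)*(q + 1)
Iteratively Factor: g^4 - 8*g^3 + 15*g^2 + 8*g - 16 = (g + 1)*(g^3 - 9*g^2 + 24*g - 16) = (g - 1)*(g + 1)*(g^2 - 8*g + 16) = (g - 4)*(g - 1)*(g + 1)*(g - 4)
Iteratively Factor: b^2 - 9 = (b + 3)*(b - 3)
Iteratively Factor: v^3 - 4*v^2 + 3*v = (v)*(v^2 - 4*v + 3) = v*(v - 1)*(v - 3)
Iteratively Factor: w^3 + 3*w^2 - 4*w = (w + 4)*(w^2 - w) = (w - 1)*(w + 4)*(w)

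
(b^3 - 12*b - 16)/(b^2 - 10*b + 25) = (b^3 - 12*b - 16)/(b^2 - 10*b + 25)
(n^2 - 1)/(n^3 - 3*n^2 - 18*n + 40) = (n^2 - 1)/(n^3 - 3*n^2 - 18*n + 40)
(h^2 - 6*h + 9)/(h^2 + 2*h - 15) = (h - 3)/(h + 5)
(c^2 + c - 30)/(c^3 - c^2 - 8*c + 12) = (c^2 + c - 30)/(c^3 - c^2 - 8*c + 12)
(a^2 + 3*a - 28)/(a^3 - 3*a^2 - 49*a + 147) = (a - 4)/(a^2 - 10*a + 21)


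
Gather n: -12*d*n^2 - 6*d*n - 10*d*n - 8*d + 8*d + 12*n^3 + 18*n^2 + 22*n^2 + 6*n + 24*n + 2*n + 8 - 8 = 12*n^3 + n^2*(40 - 12*d) + n*(32 - 16*d)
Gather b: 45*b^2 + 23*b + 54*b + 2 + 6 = 45*b^2 + 77*b + 8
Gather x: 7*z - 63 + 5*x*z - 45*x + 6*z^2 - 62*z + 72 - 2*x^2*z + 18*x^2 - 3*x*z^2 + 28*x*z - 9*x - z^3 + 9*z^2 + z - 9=x^2*(18 - 2*z) + x*(-3*z^2 + 33*z - 54) - z^3 + 15*z^2 - 54*z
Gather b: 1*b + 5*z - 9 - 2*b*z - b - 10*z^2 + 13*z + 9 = -2*b*z - 10*z^2 + 18*z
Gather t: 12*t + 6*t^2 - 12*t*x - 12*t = 6*t^2 - 12*t*x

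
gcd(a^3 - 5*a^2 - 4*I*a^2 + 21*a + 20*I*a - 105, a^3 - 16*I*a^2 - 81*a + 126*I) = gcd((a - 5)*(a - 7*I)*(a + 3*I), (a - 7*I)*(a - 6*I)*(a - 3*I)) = a - 7*I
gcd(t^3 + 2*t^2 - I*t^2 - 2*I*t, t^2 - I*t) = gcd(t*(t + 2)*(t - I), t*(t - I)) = t^2 - I*t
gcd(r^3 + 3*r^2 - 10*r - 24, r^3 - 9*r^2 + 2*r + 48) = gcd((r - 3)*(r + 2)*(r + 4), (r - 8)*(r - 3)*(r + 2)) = r^2 - r - 6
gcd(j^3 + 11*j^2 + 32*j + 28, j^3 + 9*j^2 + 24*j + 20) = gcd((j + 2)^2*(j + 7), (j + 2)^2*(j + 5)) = j^2 + 4*j + 4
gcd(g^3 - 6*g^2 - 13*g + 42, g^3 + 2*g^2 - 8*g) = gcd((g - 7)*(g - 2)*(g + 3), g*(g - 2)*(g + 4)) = g - 2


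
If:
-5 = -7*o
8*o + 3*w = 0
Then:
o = 5/7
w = -40/21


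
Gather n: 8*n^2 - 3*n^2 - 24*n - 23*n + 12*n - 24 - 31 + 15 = 5*n^2 - 35*n - 40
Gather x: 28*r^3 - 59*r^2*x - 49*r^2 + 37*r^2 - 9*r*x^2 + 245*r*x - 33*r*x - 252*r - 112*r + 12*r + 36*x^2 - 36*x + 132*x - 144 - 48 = 28*r^3 - 12*r^2 - 352*r + x^2*(36 - 9*r) + x*(-59*r^2 + 212*r + 96) - 192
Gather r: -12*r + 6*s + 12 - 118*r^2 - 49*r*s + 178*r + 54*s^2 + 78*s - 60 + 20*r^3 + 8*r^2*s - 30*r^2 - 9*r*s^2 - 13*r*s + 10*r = 20*r^3 + r^2*(8*s - 148) + r*(-9*s^2 - 62*s + 176) + 54*s^2 + 84*s - 48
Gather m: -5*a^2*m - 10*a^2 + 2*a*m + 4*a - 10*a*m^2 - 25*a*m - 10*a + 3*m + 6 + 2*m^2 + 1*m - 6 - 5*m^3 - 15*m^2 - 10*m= -10*a^2 - 6*a - 5*m^3 + m^2*(-10*a - 13) + m*(-5*a^2 - 23*a - 6)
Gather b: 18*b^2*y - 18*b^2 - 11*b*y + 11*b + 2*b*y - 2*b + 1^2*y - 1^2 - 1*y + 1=b^2*(18*y - 18) + b*(9 - 9*y)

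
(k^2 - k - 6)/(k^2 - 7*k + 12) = (k + 2)/(k - 4)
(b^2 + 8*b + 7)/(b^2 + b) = (b + 7)/b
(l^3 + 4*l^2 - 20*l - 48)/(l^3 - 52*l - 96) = (l - 4)/(l - 8)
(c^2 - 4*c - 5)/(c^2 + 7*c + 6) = (c - 5)/(c + 6)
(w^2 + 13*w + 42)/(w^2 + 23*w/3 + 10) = 3*(w + 7)/(3*w + 5)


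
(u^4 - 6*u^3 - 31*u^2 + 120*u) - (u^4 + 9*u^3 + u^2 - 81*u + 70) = -15*u^3 - 32*u^2 + 201*u - 70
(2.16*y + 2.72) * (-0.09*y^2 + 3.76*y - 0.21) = -0.1944*y^3 + 7.8768*y^2 + 9.7736*y - 0.5712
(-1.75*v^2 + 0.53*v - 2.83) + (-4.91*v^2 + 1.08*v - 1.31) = -6.66*v^2 + 1.61*v - 4.14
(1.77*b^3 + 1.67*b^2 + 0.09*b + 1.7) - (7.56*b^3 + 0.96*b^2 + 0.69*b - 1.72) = -5.79*b^3 + 0.71*b^2 - 0.6*b + 3.42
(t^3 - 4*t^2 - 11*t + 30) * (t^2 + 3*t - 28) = t^5 - t^4 - 51*t^3 + 109*t^2 + 398*t - 840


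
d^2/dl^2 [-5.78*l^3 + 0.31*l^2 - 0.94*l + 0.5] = 0.62 - 34.68*l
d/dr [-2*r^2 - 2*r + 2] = -4*r - 2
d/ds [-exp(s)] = -exp(s)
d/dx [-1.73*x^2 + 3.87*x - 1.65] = 3.87 - 3.46*x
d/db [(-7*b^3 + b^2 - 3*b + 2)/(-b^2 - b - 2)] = (7*b^4 + 14*b^3 + 38*b^2 + 8)/(b^4 + 2*b^3 + 5*b^2 + 4*b + 4)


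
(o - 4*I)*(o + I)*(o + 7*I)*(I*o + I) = I*o^4 - 4*o^3 + I*o^3 - 4*o^2 + 25*I*o^2 - 28*o + 25*I*o - 28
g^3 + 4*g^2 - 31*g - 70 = (g - 5)*(g + 2)*(g + 7)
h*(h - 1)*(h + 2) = h^3 + h^2 - 2*h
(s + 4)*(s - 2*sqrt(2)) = s^2 - 2*sqrt(2)*s + 4*s - 8*sqrt(2)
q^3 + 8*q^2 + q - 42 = (q - 2)*(q + 3)*(q + 7)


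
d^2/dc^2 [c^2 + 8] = 2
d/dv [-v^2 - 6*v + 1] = -2*v - 6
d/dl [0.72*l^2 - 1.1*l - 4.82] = 1.44*l - 1.1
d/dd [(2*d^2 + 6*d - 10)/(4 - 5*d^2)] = 6*(5*d^2 - 14*d + 4)/(25*d^4 - 40*d^2 + 16)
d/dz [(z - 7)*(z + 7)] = 2*z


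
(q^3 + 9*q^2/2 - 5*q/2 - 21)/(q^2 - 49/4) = 2*(q^2 + q - 6)/(2*q - 7)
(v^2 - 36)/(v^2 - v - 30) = (v + 6)/(v + 5)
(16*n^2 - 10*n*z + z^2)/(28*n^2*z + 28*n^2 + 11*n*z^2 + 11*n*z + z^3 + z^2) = (16*n^2 - 10*n*z + z^2)/(28*n^2*z + 28*n^2 + 11*n*z^2 + 11*n*z + z^3 + z^2)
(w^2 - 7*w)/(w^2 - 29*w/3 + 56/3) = 3*w/(3*w - 8)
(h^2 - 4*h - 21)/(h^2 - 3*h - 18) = (h - 7)/(h - 6)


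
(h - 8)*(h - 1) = h^2 - 9*h + 8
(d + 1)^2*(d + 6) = d^3 + 8*d^2 + 13*d + 6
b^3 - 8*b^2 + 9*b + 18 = (b - 6)*(b - 3)*(b + 1)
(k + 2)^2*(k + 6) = k^3 + 10*k^2 + 28*k + 24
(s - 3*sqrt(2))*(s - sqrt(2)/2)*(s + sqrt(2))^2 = s^4 - 3*sqrt(2)*s^3/2 - 9*s^2 - sqrt(2)*s + 6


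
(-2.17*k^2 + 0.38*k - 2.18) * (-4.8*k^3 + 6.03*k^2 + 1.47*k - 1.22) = 10.416*k^5 - 14.9091*k^4 + 9.5655*k^3 - 9.9394*k^2 - 3.6682*k + 2.6596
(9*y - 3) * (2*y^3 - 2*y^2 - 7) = 18*y^4 - 24*y^3 + 6*y^2 - 63*y + 21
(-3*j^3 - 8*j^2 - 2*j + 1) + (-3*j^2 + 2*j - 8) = -3*j^3 - 11*j^2 - 7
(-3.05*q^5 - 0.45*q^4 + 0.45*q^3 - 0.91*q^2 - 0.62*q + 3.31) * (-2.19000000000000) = 6.6795*q^5 + 0.9855*q^4 - 0.9855*q^3 + 1.9929*q^2 + 1.3578*q - 7.2489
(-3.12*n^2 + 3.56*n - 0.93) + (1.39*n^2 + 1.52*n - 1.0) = -1.73*n^2 + 5.08*n - 1.93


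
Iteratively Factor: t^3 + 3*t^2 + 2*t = (t + 2)*(t^2 + t) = (t + 1)*(t + 2)*(t)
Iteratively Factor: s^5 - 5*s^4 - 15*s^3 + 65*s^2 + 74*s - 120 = (s + 2)*(s^4 - 7*s^3 - s^2 + 67*s - 60) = (s - 1)*(s + 2)*(s^3 - 6*s^2 - 7*s + 60) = (s - 5)*(s - 1)*(s + 2)*(s^2 - s - 12) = (s - 5)*(s - 1)*(s + 2)*(s + 3)*(s - 4)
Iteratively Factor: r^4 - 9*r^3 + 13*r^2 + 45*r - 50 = (r - 5)*(r^3 - 4*r^2 - 7*r + 10) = (r - 5)*(r + 2)*(r^2 - 6*r + 5) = (r - 5)*(r - 1)*(r + 2)*(r - 5)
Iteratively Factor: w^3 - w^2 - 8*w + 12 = (w + 3)*(w^2 - 4*w + 4) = (w - 2)*(w + 3)*(w - 2)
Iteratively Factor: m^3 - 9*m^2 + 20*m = (m - 4)*(m^2 - 5*m) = m*(m - 4)*(m - 5)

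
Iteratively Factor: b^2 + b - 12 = (b - 3)*(b + 4)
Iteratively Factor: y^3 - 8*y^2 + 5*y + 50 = (y + 2)*(y^2 - 10*y + 25) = (y - 5)*(y + 2)*(y - 5)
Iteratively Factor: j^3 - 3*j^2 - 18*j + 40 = (j - 2)*(j^2 - j - 20) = (j - 5)*(j - 2)*(j + 4)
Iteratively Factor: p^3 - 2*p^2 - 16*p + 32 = (p + 4)*(p^2 - 6*p + 8) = (p - 4)*(p + 4)*(p - 2)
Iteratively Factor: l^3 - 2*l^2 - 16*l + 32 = (l + 4)*(l^2 - 6*l + 8) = (l - 2)*(l + 4)*(l - 4)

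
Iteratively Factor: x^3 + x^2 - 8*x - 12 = (x - 3)*(x^2 + 4*x + 4) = (x - 3)*(x + 2)*(x + 2)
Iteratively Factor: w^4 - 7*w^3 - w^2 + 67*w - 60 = (w - 1)*(w^3 - 6*w^2 - 7*w + 60) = (w - 5)*(w - 1)*(w^2 - w - 12) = (w - 5)*(w - 4)*(w - 1)*(w + 3)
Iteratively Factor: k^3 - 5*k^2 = (k)*(k^2 - 5*k) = k*(k - 5)*(k)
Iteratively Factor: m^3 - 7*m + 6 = (m - 1)*(m^2 + m - 6) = (m - 1)*(m + 3)*(m - 2)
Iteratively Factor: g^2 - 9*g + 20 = (g - 5)*(g - 4)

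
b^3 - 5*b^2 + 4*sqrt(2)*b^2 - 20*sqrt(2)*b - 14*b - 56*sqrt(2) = (b - 7)*(b + 2)*(b + 4*sqrt(2))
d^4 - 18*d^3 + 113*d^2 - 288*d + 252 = (d - 7)*(d - 6)*(d - 3)*(d - 2)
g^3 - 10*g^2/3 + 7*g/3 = g*(g - 7/3)*(g - 1)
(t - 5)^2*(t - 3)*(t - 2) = t^4 - 15*t^3 + 81*t^2 - 185*t + 150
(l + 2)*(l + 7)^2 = l^3 + 16*l^2 + 77*l + 98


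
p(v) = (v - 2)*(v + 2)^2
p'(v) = (v - 2)*(2*v + 4) + (v + 2)^2 = (v + 2)*(3*v - 2)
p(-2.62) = -1.78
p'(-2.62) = 6.11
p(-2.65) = -1.96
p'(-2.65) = 6.47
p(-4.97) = -61.48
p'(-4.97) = 50.22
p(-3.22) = -7.77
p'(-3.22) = 14.23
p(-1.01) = -2.95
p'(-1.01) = -4.98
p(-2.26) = -0.29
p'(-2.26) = 2.28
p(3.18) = 31.66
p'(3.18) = 39.06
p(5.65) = 213.61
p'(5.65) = 114.37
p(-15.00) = -2873.00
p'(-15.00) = 611.00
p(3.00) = 25.00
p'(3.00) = 35.00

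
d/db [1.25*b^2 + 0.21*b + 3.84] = 2.5*b + 0.21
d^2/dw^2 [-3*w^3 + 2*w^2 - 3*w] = 4 - 18*w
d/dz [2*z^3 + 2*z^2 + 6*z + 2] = 6*z^2 + 4*z + 6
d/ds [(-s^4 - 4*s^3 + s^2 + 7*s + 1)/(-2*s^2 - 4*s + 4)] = (s^5 + 5*s^4 + 4*s^3 - 19*s^2/2 + 3*s + 8)/(s^4 + 4*s^3 - 8*s + 4)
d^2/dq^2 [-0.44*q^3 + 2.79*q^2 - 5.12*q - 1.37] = 5.58 - 2.64*q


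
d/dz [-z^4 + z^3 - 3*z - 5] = -4*z^3 + 3*z^2 - 3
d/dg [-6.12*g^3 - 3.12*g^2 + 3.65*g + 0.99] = -18.36*g^2 - 6.24*g + 3.65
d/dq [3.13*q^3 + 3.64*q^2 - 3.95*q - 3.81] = 9.39*q^2 + 7.28*q - 3.95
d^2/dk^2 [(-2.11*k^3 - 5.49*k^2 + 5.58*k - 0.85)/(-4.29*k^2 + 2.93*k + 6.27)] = (2.27373675443232e-13*k^4 + 82.3646539999995*k^3 + 1212.469038*k^2 - 466.95924*k + 696.998558)/(78.953589*k^6 - 161.772039*k^5 - 235.693458*k^4 + 447.718357*k^3 + 344.475054*k^2 - 345.560391*k - 246.491883)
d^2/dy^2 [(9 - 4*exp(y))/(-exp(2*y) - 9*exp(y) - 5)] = (4*exp(4*y) - 72*exp(3*y) - 363*exp(2*y) - 729*exp(y) + 505)*exp(y)/(exp(6*y) + 27*exp(5*y) + 258*exp(4*y) + 999*exp(3*y) + 1290*exp(2*y) + 675*exp(y) + 125)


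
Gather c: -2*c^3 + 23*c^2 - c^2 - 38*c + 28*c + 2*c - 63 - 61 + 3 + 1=-2*c^3 + 22*c^2 - 8*c - 120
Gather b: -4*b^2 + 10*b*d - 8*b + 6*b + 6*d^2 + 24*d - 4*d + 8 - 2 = -4*b^2 + b*(10*d - 2) + 6*d^2 + 20*d + 6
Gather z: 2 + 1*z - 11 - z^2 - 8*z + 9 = -z^2 - 7*z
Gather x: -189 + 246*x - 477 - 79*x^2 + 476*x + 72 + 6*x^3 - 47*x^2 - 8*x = 6*x^3 - 126*x^2 + 714*x - 594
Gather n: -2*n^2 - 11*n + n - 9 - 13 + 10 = -2*n^2 - 10*n - 12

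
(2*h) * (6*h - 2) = 12*h^2 - 4*h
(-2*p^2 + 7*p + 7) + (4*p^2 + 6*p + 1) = 2*p^2 + 13*p + 8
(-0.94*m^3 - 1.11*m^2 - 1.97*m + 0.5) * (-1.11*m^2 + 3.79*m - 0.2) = 1.0434*m^5 - 2.3305*m^4 - 1.8322*m^3 - 7.7993*m^2 + 2.289*m - 0.1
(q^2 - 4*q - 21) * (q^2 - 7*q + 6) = q^4 - 11*q^3 + 13*q^2 + 123*q - 126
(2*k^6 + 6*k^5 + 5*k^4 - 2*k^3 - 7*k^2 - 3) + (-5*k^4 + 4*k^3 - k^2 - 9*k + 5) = 2*k^6 + 6*k^5 + 2*k^3 - 8*k^2 - 9*k + 2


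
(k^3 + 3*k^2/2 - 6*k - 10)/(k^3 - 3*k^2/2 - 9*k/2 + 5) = (k + 2)/(k - 1)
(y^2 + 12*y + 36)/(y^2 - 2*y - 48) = (y + 6)/(y - 8)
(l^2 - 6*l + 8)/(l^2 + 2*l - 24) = (l - 2)/(l + 6)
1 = 1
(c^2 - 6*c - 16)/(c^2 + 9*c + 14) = (c - 8)/(c + 7)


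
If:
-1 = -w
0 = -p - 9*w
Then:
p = -9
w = 1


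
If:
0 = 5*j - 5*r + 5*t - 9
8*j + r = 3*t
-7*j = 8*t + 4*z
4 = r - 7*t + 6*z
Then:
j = 104/905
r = -3743/1810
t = -693/1810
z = 511/905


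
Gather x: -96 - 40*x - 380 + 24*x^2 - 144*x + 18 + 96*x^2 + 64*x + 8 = 120*x^2 - 120*x - 450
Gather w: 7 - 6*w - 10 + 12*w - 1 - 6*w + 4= 0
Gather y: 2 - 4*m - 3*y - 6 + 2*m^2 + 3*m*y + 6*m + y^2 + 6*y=2*m^2 + 2*m + y^2 + y*(3*m + 3) - 4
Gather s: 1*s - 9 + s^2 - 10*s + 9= s^2 - 9*s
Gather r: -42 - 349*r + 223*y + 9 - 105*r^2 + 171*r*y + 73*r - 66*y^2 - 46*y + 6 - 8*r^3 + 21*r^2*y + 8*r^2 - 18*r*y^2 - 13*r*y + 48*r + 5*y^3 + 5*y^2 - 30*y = -8*r^3 + r^2*(21*y - 97) + r*(-18*y^2 + 158*y - 228) + 5*y^3 - 61*y^2 + 147*y - 27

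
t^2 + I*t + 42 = (t - 6*I)*(t + 7*I)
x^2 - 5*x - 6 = (x - 6)*(x + 1)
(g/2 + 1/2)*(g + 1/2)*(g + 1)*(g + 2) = g^4/2 + 9*g^3/4 + 7*g^2/2 + 9*g/4 + 1/2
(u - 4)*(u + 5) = u^2 + u - 20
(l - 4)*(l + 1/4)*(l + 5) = l^3 + 5*l^2/4 - 79*l/4 - 5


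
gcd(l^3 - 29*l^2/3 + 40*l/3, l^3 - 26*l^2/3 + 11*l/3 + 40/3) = l^2 - 29*l/3 + 40/3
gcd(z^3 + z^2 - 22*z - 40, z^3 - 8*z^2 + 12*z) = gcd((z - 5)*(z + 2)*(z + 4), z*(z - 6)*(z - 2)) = 1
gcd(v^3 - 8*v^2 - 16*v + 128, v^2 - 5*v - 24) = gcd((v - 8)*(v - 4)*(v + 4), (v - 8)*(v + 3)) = v - 8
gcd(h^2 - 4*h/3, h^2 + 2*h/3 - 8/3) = h - 4/3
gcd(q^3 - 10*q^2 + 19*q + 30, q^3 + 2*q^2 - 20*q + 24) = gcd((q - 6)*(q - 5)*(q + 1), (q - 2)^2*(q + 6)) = 1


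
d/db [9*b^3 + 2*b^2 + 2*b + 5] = 27*b^2 + 4*b + 2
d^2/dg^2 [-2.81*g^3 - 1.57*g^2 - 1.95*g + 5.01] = -16.86*g - 3.14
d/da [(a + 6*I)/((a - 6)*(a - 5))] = (-a^2 - 12*I*a + 30 + 66*I)/(a^4 - 22*a^3 + 181*a^2 - 660*a + 900)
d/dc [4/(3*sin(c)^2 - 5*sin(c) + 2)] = 4*(5 - 6*sin(c))*cos(c)/(3*sin(c)^2 - 5*sin(c) + 2)^2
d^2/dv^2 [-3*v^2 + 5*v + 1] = -6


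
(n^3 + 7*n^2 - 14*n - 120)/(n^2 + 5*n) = n + 2 - 24/n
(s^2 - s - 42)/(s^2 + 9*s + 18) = (s - 7)/(s + 3)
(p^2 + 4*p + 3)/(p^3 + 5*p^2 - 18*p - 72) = (p + 1)/(p^2 + 2*p - 24)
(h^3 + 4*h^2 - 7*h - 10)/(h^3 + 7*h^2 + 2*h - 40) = (h + 1)/(h + 4)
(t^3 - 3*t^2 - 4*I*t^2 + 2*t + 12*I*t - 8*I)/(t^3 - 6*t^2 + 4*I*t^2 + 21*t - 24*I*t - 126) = (t^3 + t^2*(-3 - 4*I) + t*(2 + 12*I) - 8*I)/(t^3 + t^2*(-6 + 4*I) + t*(21 - 24*I) - 126)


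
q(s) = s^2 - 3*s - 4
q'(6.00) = 9.00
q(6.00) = 14.00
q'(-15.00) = -33.00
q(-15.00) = 266.00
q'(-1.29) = -5.58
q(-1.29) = 1.53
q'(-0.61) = -4.22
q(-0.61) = -1.80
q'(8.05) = 13.10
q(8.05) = 36.65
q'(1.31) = -0.38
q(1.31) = -6.21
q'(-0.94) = -4.88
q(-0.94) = -0.30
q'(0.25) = -2.50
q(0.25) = -4.69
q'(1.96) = 0.92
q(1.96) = -6.04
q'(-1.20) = -5.40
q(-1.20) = 1.04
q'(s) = 2*s - 3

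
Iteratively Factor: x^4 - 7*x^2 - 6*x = (x)*(x^3 - 7*x - 6) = x*(x - 3)*(x^2 + 3*x + 2) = x*(x - 3)*(x + 1)*(x + 2)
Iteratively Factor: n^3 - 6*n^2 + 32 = (n - 4)*(n^2 - 2*n - 8) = (n - 4)*(n + 2)*(n - 4)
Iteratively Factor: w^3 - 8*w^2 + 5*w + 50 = (w + 2)*(w^2 - 10*w + 25) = (w - 5)*(w + 2)*(w - 5)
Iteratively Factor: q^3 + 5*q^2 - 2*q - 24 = (q - 2)*(q^2 + 7*q + 12) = (q - 2)*(q + 4)*(q + 3)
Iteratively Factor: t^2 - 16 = (t - 4)*(t + 4)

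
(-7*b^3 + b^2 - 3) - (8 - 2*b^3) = -5*b^3 + b^2 - 11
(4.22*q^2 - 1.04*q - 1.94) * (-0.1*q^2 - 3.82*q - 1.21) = -0.422*q^4 - 16.0164*q^3 - 0.9394*q^2 + 8.6692*q + 2.3474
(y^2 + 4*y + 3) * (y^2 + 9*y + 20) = y^4 + 13*y^3 + 59*y^2 + 107*y + 60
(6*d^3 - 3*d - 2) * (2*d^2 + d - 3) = 12*d^5 + 6*d^4 - 24*d^3 - 7*d^2 + 7*d + 6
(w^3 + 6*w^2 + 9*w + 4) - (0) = w^3 + 6*w^2 + 9*w + 4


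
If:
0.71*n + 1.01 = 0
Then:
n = -1.42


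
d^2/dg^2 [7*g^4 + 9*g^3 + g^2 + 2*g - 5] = 84*g^2 + 54*g + 2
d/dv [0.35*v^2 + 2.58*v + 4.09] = 0.7*v + 2.58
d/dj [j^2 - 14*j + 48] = 2*j - 14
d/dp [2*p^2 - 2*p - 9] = 4*p - 2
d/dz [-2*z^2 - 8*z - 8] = -4*z - 8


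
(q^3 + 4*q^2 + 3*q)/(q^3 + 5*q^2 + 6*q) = (q + 1)/(q + 2)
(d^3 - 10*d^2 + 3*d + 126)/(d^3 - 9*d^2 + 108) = (d - 7)/(d - 6)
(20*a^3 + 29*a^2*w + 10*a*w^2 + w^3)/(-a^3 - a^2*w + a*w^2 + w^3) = (20*a^2 + 9*a*w + w^2)/(-a^2 + w^2)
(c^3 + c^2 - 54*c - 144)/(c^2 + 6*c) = c - 5 - 24/c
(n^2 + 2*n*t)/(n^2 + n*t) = (n + 2*t)/(n + t)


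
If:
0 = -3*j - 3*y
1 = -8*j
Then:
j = -1/8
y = 1/8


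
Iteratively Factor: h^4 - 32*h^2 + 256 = (h - 4)*(h^3 + 4*h^2 - 16*h - 64) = (h - 4)*(h + 4)*(h^2 - 16) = (h - 4)*(h + 4)^2*(h - 4)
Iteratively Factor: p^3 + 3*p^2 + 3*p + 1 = (p + 1)*(p^2 + 2*p + 1) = (p + 1)^2*(p + 1)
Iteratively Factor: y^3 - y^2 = (y)*(y^2 - y) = y^2*(y - 1)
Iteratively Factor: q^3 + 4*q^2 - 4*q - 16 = (q - 2)*(q^2 + 6*q + 8) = (q - 2)*(q + 2)*(q + 4)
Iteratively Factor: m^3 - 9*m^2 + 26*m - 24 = (m - 3)*(m^2 - 6*m + 8) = (m - 4)*(m - 3)*(m - 2)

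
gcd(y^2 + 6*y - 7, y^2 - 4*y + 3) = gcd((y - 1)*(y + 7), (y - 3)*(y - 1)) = y - 1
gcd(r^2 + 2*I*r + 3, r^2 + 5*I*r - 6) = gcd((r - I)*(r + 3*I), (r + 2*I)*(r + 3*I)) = r + 3*I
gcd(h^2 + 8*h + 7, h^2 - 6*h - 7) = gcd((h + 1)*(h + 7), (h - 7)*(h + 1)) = h + 1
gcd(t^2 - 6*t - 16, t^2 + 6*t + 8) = t + 2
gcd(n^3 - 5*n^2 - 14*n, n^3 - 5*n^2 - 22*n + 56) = n - 7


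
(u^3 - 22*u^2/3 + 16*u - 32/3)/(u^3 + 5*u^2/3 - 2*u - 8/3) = (u^2 - 6*u + 8)/(u^2 + 3*u + 2)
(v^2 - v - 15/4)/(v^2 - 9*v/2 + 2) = (4*v^2 - 4*v - 15)/(2*(2*v^2 - 9*v + 4))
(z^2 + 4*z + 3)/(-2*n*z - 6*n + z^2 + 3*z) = (z + 1)/(-2*n + z)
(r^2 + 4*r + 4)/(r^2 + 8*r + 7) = (r^2 + 4*r + 4)/(r^2 + 8*r + 7)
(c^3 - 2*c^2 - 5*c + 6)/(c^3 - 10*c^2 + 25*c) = (c^3 - 2*c^2 - 5*c + 6)/(c*(c^2 - 10*c + 25))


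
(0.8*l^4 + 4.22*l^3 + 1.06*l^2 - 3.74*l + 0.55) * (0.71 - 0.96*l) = -0.768*l^5 - 3.4832*l^4 + 1.9786*l^3 + 4.343*l^2 - 3.1834*l + 0.3905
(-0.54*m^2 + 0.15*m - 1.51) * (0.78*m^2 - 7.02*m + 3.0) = -0.4212*m^4 + 3.9078*m^3 - 3.8508*m^2 + 11.0502*m - 4.53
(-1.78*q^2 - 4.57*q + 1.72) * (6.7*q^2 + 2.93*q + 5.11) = -11.926*q^4 - 35.8344*q^3 - 10.9619*q^2 - 18.3131*q + 8.7892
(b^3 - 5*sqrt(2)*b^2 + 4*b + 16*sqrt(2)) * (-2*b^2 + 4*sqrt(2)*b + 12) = -2*b^5 + 14*sqrt(2)*b^4 - 36*b^3 - 76*sqrt(2)*b^2 + 176*b + 192*sqrt(2)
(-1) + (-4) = -5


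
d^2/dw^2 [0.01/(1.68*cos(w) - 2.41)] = (0.028224*sin(w)^2 - 0.040488*cos(w) + 0.028224)/(1.68*cos(w) - 2.41)^3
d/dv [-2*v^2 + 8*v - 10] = 8 - 4*v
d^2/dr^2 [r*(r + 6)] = 2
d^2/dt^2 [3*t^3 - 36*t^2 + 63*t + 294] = 18*t - 72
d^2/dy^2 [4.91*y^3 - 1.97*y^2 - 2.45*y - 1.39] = 29.46*y - 3.94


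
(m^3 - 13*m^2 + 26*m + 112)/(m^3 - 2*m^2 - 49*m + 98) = (m^2 - 6*m - 16)/(m^2 + 5*m - 14)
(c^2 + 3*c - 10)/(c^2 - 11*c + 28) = (c^2 + 3*c - 10)/(c^2 - 11*c + 28)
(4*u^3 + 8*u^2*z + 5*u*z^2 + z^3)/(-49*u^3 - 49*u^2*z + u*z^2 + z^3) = (4*u^2 + 4*u*z + z^2)/(-49*u^2 + z^2)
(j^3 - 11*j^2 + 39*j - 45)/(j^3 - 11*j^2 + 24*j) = (j^2 - 8*j + 15)/(j*(j - 8))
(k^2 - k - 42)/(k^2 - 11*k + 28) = (k + 6)/(k - 4)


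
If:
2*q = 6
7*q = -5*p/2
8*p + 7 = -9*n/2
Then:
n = 602/45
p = -42/5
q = 3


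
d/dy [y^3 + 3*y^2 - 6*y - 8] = 3*y^2 + 6*y - 6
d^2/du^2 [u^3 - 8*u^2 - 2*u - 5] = 6*u - 16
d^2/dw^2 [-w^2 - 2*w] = -2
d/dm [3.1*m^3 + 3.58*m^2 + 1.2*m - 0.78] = 9.3*m^2 + 7.16*m + 1.2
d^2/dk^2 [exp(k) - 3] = exp(k)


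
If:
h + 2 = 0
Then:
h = -2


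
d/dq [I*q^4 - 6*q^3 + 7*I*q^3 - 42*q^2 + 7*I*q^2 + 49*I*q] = 4*I*q^3 + q^2*(-18 + 21*I) + 14*q*(-6 + I) + 49*I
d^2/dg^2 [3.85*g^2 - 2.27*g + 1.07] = 7.70000000000000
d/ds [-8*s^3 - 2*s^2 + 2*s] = -24*s^2 - 4*s + 2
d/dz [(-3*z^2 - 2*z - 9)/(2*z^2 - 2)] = (z^2 + 12*z + 1)/(z^4 - 2*z^2 + 1)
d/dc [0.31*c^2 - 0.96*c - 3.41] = 0.62*c - 0.96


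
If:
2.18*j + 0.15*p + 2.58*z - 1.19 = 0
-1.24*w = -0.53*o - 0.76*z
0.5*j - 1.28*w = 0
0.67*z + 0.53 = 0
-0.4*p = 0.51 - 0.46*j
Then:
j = 1.45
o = 2.46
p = 0.40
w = 0.57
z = -0.79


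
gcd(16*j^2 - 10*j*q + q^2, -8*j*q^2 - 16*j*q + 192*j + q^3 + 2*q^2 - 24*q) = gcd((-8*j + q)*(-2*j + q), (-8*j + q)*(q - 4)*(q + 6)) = -8*j + q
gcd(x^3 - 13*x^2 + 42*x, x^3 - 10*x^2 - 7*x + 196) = x - 7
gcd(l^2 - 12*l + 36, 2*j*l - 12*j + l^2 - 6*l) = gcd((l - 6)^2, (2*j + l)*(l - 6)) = l - 6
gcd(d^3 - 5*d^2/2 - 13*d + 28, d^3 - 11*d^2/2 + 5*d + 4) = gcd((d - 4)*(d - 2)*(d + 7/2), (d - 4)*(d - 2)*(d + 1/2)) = d^2 - 6*d + 8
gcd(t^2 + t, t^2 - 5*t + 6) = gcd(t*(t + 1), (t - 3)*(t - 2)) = 1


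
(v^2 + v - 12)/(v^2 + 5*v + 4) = (v - 3)/(v + 1)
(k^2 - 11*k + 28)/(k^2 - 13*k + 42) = (k - 4)/(k - 6)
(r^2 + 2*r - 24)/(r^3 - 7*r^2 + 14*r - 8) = (r + 6)/(r^2 - 3*r + 2)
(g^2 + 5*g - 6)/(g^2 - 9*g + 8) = (g + 6)/(g - 8)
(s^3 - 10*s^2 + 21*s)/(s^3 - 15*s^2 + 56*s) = (s - 3)/(s - 8)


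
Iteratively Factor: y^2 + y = (y + 1)*(y)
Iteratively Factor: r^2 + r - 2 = (r - 1)*(r + 2)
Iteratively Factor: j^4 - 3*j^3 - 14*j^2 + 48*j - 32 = (j - 2)*(j^3 - j^2 - 16*j + 16) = (j - 2)*(j + 4)*(j^2 - 5*j + 4) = (j - 2)*(j - 1)*(j + 4)*(j - 4)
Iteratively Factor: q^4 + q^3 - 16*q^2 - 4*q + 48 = (q - 2)*(q^3 + 3*q^2 - 10*q - 24) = (q - 2)*(q + 4)*(q^2 - q - 6) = (q - 2)*(q + 2)*(q + 4)*(q - 3)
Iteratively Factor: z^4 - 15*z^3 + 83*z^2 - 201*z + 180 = (z - 3)*(z^3 - 12*z^2 + 47*z - 60) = (z - 3)^2*(z^2 - 9*z + 20) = (z - 5)*(z - 3)^2*(z - 4)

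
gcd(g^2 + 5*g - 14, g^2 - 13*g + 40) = 1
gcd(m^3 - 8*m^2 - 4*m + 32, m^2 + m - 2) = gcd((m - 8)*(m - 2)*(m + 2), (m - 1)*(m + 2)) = m + 2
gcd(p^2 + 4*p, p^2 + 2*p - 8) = p + 4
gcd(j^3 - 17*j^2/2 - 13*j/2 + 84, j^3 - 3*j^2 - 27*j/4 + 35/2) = j - 7/2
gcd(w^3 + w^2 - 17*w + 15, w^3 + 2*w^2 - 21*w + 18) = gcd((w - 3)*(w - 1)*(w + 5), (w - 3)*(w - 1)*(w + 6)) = w^2 - 4*w + 3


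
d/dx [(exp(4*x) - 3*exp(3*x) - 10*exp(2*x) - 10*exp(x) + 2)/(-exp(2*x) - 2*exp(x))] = (-2*exp(5*x) - 3*exp(4*x) + 12*exp(3*x) + 10*exp(2*x) + 4*exp(x) + 4)*exp(-x)/(exp(2*x) + 4*exp(x) + 4)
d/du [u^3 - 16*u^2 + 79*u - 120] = 3*u^2 - 32*u + 79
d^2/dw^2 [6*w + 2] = 0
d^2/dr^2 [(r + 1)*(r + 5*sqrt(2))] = 2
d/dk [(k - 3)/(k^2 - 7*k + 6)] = (k^2 - 7*k - (k - 3)*(2*k - 7) + 6)/(k^2 - 7*k + 6)^2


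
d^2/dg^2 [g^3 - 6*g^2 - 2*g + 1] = 6*g - 12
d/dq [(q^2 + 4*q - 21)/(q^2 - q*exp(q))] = (2*q*(q + 2)*(q - exp(q)) + (q^2 + 4*q - 21)*(q*exp(q) - 2*q + exp(q)))/(q^2*(q - exp(q))^2)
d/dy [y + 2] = 1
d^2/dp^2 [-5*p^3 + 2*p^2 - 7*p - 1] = 4 - 30*p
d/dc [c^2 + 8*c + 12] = 2*c + 8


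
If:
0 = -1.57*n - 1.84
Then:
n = -1.17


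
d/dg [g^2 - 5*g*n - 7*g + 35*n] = 2*g - 5*n - 7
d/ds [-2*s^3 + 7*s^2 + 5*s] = -6*s^2 + 14*s + 5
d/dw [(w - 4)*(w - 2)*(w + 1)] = 3*w^2 - 10*w + 2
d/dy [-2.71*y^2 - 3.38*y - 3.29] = -5.42*y - 3.38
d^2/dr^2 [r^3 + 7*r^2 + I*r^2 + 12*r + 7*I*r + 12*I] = 6*r + 14 + 2*I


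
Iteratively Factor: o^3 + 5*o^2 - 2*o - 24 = (o + 4)*(o^2 + o - 6) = (o - 2)*(o + 4)*(o + 3)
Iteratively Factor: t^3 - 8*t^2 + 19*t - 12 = (t - 1)*(t^2 - 7*t + 12) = (t - 3)*(t - 1)*(t - 4)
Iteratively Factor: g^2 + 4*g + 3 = (g + 1)*(g + 3)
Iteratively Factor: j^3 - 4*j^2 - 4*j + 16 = (j + 2)*(j^2 - 6*j + 8) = (j - 4)*(j + 2)*(j - 2)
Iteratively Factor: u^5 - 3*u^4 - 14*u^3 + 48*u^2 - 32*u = (u + 4)*(u^4 - 7*u^3 + 14*u^2 - 8*u) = (u - 2)*(u + 4)*(u^3 - 5*u^2 + 4*u) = u*(u - 2)*(u + 4)*(u^2 - 5*u + 4) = u*(u - 2)*(u - 1)*(u + 4)*(u - 4)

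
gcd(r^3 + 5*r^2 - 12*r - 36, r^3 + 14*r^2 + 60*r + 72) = r^2 + 8*r + 12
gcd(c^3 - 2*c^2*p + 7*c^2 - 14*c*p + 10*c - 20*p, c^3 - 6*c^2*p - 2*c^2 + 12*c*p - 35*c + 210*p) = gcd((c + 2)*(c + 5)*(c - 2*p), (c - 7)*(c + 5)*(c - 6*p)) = c + 5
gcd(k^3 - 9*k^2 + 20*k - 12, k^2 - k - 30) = k - 6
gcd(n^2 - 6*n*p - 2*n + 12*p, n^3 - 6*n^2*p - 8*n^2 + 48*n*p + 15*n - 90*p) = -n + 6*p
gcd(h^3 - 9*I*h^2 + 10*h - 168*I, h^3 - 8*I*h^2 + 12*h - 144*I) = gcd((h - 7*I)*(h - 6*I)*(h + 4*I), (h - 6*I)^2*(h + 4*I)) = h^2 - 2*I*h + 24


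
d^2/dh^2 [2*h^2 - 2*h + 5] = 4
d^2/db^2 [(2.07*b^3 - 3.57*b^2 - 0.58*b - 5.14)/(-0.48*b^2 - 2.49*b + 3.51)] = (-8.88178419700125e-16*b^5 - 3.5527136788005e-15*b^4 - 40.90995*b^3 + 151.74351*b^2 - 110.29257*b + 179.16057)/(0.110592*b^6 + 1.721088*b^5 + 6.502032*b^4 - 9.73266299999999*b^3 - 47.546109*b^2 + 92.031147*b - 43.243551)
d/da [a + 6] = 1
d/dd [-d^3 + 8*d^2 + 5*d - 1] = -3*d^2 + 16*d + 5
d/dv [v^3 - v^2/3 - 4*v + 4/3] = 3*v^2 - 2*v/3 - 4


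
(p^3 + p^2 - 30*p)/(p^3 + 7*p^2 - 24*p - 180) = p/(p + 6)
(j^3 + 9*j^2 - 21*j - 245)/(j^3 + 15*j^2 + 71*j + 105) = (j^2 + 2*j - 35)/(j^2 + 8*j + 15)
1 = 1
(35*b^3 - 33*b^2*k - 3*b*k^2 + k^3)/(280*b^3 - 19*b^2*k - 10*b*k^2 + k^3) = (b - k)/(8*b - k)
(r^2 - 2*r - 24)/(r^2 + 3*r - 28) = (r^2 - 2*r - 24)/(r^2 + 3*r - 28)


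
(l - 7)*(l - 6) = l^2 - 13*l + 42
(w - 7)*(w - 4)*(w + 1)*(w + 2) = w^4 - 8*w^3 - 3*w^2 + 62*w + 56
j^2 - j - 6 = (j - 3)*(j + 2)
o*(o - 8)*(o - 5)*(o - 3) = o^4 - 16*o^3 + 79*o^2 - 120*o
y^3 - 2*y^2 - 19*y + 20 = (y - 5)*(y - 1)*(y + 4)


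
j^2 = j^2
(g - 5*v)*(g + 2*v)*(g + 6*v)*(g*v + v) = g^4*v + 3*g^3*v^2 + g^3*v - 28*g^2*v^3 + 3*g^2*v^2 - 60*g*v^4 - 28*g*v^3 - 60*v^4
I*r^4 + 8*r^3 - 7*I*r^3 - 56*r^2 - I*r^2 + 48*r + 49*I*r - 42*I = (r - 6)*(r - 1)*(r - 7*I)*(I*r + 1)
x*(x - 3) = x^2 - 3*x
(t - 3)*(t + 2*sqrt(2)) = t^2 - 3*t + 2*sqrt(2)*t - 6*sqrt(2)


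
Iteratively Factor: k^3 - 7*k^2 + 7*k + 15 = (k - 3)*(k^2 - 4*k - 5) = (k - 3)*(k + 1)*(k - 5)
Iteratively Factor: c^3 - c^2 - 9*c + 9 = (c + 3)*(c^2 - 4*c + 3) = (c - 1)*(c + 3)*(c - 3)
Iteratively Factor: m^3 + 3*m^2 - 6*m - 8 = (m - 2)*(m^2 + 5*m + 4) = (m - 2)*(m + 4)*(m + 1)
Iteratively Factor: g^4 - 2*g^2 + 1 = (g + 1)*(g^3 - g^2 - g + 1) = (g - 1)*(g + 1)*(g^2 - 1) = (g - 1)*(g + 1)^2*(g - 1)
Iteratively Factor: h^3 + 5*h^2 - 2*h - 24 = (h + 4)*(h^2 + h - 6) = (h - 2)*(h + 4)*(h + 3)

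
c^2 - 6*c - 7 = (c - 7)*(c + 1)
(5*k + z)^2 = 25*k^2 + 10*k*z + z^2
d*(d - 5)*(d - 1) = d^3 - 6*d^2 + 5*d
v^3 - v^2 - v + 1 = (v - 1)^2*(v + 1)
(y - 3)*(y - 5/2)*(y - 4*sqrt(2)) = y^3 - 4*sqrt(2)*y^2 - 11*y^2/2 + 15*y/2 + 22*sqrt(2)*y - 30*sqrt(2)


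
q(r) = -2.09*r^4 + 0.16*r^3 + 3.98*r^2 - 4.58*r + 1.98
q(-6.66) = -3950.15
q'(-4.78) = 881.38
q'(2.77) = -156.53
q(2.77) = -99.81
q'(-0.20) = -6.09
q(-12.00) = -42984.66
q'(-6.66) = 2433.31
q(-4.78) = -993.75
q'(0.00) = -4.58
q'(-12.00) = 14415.10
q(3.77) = -372.34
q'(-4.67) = 820.16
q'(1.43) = -16.66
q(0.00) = 1.98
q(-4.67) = -900.19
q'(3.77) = -415.70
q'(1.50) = -19.78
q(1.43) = -4.70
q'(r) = -8.36*r^3 + 0.48*r^2 + 7.96*r - 4.58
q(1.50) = -5.98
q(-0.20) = 3.05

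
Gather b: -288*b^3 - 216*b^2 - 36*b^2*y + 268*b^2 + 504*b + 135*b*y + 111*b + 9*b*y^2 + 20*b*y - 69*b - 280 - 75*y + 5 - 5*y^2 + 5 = -288*b^3 + b^2*(52 - 36*y) + b*(9*y^2 + 155*y + 546) - 5*y^2 - 75*y - 270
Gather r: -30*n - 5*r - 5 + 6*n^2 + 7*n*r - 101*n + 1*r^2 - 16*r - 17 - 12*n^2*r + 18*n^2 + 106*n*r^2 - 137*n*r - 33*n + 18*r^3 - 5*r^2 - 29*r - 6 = 24*n^2 - 164*n + 18*r^3 + r^2*(106*n - 4) + r*(-12*n^2 - 130*n - 50) - 28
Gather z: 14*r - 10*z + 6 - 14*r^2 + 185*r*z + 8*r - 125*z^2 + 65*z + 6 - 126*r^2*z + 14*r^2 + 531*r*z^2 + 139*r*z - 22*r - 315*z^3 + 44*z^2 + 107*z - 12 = -315*z^3 + z^2*(531*r - 81) + z*(-126*r^2 + 324*r + 162)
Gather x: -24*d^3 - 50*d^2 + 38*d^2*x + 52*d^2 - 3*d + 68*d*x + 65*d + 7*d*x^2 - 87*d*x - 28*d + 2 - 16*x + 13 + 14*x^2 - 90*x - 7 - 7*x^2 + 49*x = -24*d^3 + 2*d^2 + 34*d + x^2*(7*d + 7) + x*(38*d^2 - 19*d - 57) + 8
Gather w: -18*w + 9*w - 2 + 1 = -9*w - 1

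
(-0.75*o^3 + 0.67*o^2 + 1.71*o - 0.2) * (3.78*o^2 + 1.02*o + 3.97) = -2.835*o^5 + 1.7676*o^4 + 4.1697*o^3 + 3.6481*o^2 + 6.5847*o - 0.794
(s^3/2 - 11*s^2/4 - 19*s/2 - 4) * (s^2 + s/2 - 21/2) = s^5/2 - 5*s^4/2 - 129*s^3/8 + 161*s^2/8 + 391*s/4 + 42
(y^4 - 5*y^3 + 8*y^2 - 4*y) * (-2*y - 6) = -2*y^5 + 4*y^4 + 14*y^3 - 40*y^2 + 24*y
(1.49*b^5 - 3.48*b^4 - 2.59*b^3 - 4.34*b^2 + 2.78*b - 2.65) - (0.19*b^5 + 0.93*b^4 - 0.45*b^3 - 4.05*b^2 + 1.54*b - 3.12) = 1.3*b^5 - 4.41*b^4 - 2.14*b^3 - 0.29*b^2 + 1.24*b + 0.47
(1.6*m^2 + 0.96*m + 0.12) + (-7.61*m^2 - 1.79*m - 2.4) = -6.01*m^2 - 0.83*m - 2.28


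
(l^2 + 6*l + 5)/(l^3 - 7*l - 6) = (l + 5)/(l^2 - l - 6)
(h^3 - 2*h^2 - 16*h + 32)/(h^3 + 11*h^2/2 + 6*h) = 2*(h^2 - 6*h + 8)/(h*(2*h + 3))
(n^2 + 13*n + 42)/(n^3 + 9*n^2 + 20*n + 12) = (n + 7)/(n^2 + 3*n + 2)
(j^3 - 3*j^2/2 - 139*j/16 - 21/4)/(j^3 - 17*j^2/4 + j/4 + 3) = (j + 7/4)/(j - 1)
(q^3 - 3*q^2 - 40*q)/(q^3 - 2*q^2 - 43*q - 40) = q/(q + 1)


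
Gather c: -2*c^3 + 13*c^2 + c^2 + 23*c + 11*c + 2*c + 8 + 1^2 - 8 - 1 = -2*c^3 + 14*c^2 + 36*c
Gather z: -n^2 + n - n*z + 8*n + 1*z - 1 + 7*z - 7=-n^2 + 9*n + z*(8 - n) - 8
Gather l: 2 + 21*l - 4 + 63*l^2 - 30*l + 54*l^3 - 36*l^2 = 54*l^3 + 27*l^2 - 9*l - 2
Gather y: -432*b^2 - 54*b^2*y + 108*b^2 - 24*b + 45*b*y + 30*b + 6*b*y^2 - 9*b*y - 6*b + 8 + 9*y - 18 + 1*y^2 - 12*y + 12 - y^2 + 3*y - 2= -324*b^2 + 6*b*y^2 + y*(-54*b^2 + 36*b)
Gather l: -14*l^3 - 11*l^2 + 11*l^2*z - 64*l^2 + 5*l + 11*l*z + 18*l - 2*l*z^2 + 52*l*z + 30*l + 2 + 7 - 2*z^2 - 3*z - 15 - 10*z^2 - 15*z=-14*l^3 + l^2*(11*z - 75) + l*(-2*z^2 + 63*z + 53) - 12*z^2 - 18*z - 6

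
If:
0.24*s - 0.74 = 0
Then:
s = 3.08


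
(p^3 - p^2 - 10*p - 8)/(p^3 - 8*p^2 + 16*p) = (p^2 + 3*p + 2)/(p*(p - 4))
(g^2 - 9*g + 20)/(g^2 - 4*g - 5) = (g - 4)/(g + 1)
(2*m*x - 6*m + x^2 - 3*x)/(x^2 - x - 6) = (2*m + x)/(x + 2)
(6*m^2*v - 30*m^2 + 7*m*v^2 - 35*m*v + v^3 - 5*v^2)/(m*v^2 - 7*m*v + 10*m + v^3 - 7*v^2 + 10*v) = (6*m + v)/(v - 2)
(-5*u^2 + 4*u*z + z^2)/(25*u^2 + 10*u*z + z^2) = (-u + z)/(5*u + z)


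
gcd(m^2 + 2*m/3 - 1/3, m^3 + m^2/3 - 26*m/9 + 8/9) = m - 1/3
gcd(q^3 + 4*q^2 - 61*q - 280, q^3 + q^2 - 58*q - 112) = q^2 - q - 56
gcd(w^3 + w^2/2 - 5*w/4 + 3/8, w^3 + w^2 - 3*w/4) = w^2 + w - 3/4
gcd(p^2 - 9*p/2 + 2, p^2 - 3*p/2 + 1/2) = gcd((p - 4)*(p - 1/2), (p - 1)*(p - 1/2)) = p - 1/2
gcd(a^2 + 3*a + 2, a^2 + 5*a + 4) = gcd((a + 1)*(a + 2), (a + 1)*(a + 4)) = a + 1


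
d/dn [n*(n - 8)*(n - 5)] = 3*n^2 - 26*n + 40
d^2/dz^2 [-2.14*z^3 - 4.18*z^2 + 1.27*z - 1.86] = -12.84*z - 8.36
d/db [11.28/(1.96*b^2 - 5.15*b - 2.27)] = (58.092 - 44.2176*b)/(-1.96*b^2 + 5.15*b + 2.27)^2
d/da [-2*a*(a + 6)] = -4*a - 12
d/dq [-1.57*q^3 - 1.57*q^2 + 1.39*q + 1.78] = -4.71*q^2 - 3.14*q + 1.39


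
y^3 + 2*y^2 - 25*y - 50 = (y - 5)*(y + 2)*(y + 5)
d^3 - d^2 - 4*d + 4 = (d - 2)*(d - 1)*(d + 2)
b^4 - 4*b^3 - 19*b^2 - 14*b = b*(b - 7)*(b + 1)*(b + 2)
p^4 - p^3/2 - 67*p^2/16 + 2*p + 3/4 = (p - 2)*(p - 3/4)*(p + 1/4)*(p + 2)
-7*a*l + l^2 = l*(-7*a + l)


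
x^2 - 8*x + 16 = (x - 4)^2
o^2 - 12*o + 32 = (o - 8)*(o - 4)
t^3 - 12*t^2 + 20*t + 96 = (t - 8)*(t - 6)*(t + 2)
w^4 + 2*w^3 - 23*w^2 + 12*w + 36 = (w - 3)*(w - 2)*(w + 1)*(w + 6)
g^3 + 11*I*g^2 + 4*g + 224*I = (g - 4*I)*(g + 7*I)*(g + 8*I)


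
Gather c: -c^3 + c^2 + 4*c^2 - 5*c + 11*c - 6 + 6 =-c^3 + 5*c^2 + 6*c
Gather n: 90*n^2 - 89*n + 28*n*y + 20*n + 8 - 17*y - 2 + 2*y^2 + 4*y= 90*n^2 + n*(28*y - 69) + 2*y^2 - 13*y + 6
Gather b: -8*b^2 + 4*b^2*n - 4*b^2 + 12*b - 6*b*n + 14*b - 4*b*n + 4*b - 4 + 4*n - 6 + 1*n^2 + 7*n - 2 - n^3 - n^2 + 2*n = b^2*(4*n - 12) + b*(30 - 10*n) - n^3 + 13*n - 12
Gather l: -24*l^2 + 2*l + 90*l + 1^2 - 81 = -24*l^2 + 92*l - 80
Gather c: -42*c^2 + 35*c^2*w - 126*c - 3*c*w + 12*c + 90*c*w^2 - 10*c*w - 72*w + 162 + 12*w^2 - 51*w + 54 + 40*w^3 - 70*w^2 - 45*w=c^2*(35*w - 42) + c*(90*w^2 - 13*w - 114) + 40*w^3 - 58*w^2 - 168*w + 216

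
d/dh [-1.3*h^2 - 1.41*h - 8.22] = -2.6*h - 1.41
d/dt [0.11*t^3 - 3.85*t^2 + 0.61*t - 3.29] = 0.33*t^2 - 7.7*t + 0.61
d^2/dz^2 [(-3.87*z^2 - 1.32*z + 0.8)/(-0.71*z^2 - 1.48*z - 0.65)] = (1.77635683940025e-15*z^4 - 6.80236799999999*z^3 - 13.13571*z^2 - 8.69892*z - 2.03577)/(0.357911*z^6 + 2.238204*z^5 + 5.648547*z^4 + 7.339912*z^3 + 5.171205*z^2 + 1.8759*z + 0.274625)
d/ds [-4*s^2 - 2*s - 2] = -8*s - 2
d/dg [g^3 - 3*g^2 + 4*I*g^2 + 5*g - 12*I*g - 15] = 3*g^2 + g*(-6 + 8*I) + 5 - 12*I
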